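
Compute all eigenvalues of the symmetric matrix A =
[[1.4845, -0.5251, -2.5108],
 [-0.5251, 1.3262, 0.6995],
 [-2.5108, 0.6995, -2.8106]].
sigma(A) ≈ {-4, 1, 3}

A is real symmetric, so its spectrum consists of real eigenvalues. Expanding the characteristic polynomial of the displayed matrix gives
  det(λ I - A) = p(λ) = λ^3 + (0)λ^2 + (-13)λ + (12).
Solving p(λ) = 0 yields eigenvalues ≈ -4, 1, 3. (A is shown rounded to 4 decimals, so these recover the underlying integer eigenvalues to within that precision.)
Verification: the trace of A = 0 equals the sum of eigenvalues 0, and det(A) ≈ -12.0008 matches the eigenvalue product -12.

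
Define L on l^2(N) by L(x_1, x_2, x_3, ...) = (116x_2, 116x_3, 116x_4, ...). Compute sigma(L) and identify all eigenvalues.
sigma(L) = closed disk {z in C : |z| ≤ 116}; sigma_p(L) = open disk {z in C : |z| < 116}

Note L = 116·V where V is the unit left shift (V x)_k = x_{k+1}; so sigma(L) = 116·sigma(V) and ||L|| = 116||V||. ||L x||^2 = 13456sum_{k≥2} |x_k|^2 ≤ 13456||x||^2, with equality on {x : x_1 = 0}, so ||L|| = 116. For any lambda with |lambda| < 116, set r = lambda/116 (|r| < 1); the vector x = (1, r, r^2, ...) is in l^2 and satisfies L x = 116(r, r^2, ...) = lambda x, so lambda is an eigenvalue. On the boundary |lambda| = 116 the geometric series diverges, so no l^2 eigenvector exists, but these lambda lie in the approximate point spectrum. Hence sigma(L) is the closed disk of radius 116 and sigma_p(L) is the open disk.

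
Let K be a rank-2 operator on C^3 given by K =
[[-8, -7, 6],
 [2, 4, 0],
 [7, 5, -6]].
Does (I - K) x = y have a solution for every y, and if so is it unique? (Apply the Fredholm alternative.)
(I - K) is invertible (det(I - K) = -25 ≠ 0), so for every y in C^3 the equation (I - K) x = y has a unique solution.

K has rank 2 and factors as K = U V^T = u1 v1^T + u2 v2^T with u1 = (1, 2, -2), v1 = (-2, -1, 2), u2 = (2, -2, -1), v2 = (-3, -3, 2) (multiplying out reproduces the displayed K). The nonzero eigenvalues of U V^T coincide with those of the 2 x 2 matrix G = V^T U = [[v1·u1, v1·u2], [v2·u1, v2·u2]] = [[-8, -4], [-13, -2]], and by the Sylvester determinant identity det(I_3 - U V^T) = det(I_2 - V^T U) = det([[9, 4], [13, 3]]) = (9)(3) - (4)(13) = -25. (Direct check: I - K =
[[9, 7, -6],
 [-2, -3, 0],
 [-7, -5, 7]]
has determinant -25.) The finite-dimensional Fredholm alternative says: either (I - K) is invertible, or ker(I - K) ≠ {0} and then range(I - K) = ker((I - K)^*)^⊥, with dim ker(I - K) = dim ker((I - K)^*). Since det(I - K) ≠ 0, 1 is not an eigenvalue of K and ker(I - K) = {0}, so we are in the first case: for every y there is a unique x = (I - K)^(-1) y. (Explicitly, by the Woodbury identity, (I - U V^T)^(-1) = I + U (I_2 - G)^(-1) V^T.)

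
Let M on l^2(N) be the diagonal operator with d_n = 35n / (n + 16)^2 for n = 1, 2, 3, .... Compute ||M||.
||M|| = 35/64 (attained at n = 16)

For M diagonal, ||M|| = sup_n |d_n|. Treat f(x) = 35x / (x + 16)^2 for real x > 0. By the quotient rule, f'(x) = 35(16 - x)/(x + 16)^3, which is positive for x < 16 and negative for x > 16. So f has a unique maximum at x = 16, and since 16 is a positive integer, the supremum over n ≥ 1 is attained at n = 16: d_16 = 35·16/(16 + 16)^2 = 35·16/1024 = 35/64. Hence ||M|| = 35/64.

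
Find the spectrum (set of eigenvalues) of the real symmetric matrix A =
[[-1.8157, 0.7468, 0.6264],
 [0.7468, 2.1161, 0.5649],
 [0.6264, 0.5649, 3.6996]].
sigma(A) ≈ {-2, 2, 4}

A is real symmetric, so its spectrum consists of real eigenvalues. Expanding the characteristic polynomial of the displayed matrix gives
  det(λ I - A) = p(λ) = λ^3 + (-4)λ^2 + (-4)λ + (16).
Solving p(λ) = 0 yields eigenvalues ≈ -2, 2, 4. (A is shown rounded to 4 decimals, so these recover the underlying integer eigenvalues to within that precision.)
Verification: the trace of A = 4 equals the sum of eigenvalues 4, and det(A) ≈ -16.0003 matches the eigenvalue product -16.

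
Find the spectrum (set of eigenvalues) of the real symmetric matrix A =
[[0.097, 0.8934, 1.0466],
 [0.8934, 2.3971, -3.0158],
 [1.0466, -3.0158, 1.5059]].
sigma(A) ≈ {-2, 1, 5}

A is real symmetric, so its spectrum consists of real eigenvalues. Expanding the characteristic polynomial of the displayed matrix gives
  det(λ I - A) = p(λ) = λ^3 + (-4)λ^2 + (-7)λ + (10).
Solving p(λ) = 0 yields eigenvalues ≈ -2, 1, 5. (A is shown rounded to 4 decimals, so these recover the underlying integer eigenvalues to within that precision.)
Verification: the trace of A = 4 equals the sum of eigenvalues 4, and det(A) ≈ -9.9995 matches the eigenvalue product -10.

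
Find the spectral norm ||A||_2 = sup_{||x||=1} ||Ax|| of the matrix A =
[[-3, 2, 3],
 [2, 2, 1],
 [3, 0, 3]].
||A||_2 ≈ 4.8709 (= sqrt(largest eigenvalue of A^T A))

||A||_2 = sigma_max(A) = sqrt(lambda_max(A^T A)). Form the symmetric matrix M = A^T A =
[[22, -2, 2],
 [-2, 8, 8],
 [2, 8, 19]].
Its characteristic polynomial (trace, sum of principal 2x2 minors, determinant of M give the coefficients) is
  p(λ) = det(λ I - M) = λ^3 - 49λ^2 + 674λ - 1764.
No integer candidate from the rational root theorem (±divisors of 1764) is a root, so the roots are irrational. The cubic discriminant is Δ = 482996 > 0, so there are three distinct real roots. p(3) = -156 and p(4) = 212 have opposite signs, so a root lies in (3, 4); Newton's method refines it to λ ≈ 3.3988. p(21) = 42 and p(22) = -4 have opposite signs, so a root lies in (21, 22); Newton's method refines it to λ ≈ 21.8754. p(23) = -16 and p(24) = 12 have opposite signs, so a root lies in (23, 24); Newton's method refines it to λ ≈ 23.7258. Check (Vieta): the three roots sum to 49, matching tr M = 49.
So the eigenvalues of A^T A are ≈ 3.3988, 21.8754, 23.7258 (all ≥ 0, as they must be for A^T A). The largest is λ_max ≈ 23.7258, hence ||A||_2 = sqrt(λ_max) ≈ 4.8709.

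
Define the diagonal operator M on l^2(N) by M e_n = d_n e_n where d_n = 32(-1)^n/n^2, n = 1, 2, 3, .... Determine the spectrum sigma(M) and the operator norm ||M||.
sigma(M) = {32(-1)^n/n^2 : n ≥ 1} ∪ {0}; ||M|| = 32

A bounded diagonal operator on l^2 with diagonal entries d_n has spectrum equal to the closure of {d_n : n ≥ 1}: every d_n is an eigenvalue (with eigenvector e_n), so {d_n} ⊂ sigma(M); the spectrum is closed, so its closure is too; and for lambda not in the closure, (M - lambda I) has bounded inverse (the diagonal entries 1/(d_n - lambda) are bounded). For our sequence d_n = 32(-1)^n/n^2, n = 1, 2, 3, ...:
  - {d_n} = {32(-1)^n/n^2 : n ≥ 1}; the only limit point is 0
  - closure = {32(-1)^n/n^2 : n ≥ 1} ∪ {0}
For the norm: a diagonal operator has ||M|| = sup_n |d_n|. Here |d_n| = 32/n^2 is decreasing, so sup_n |d_n| = |d_1| = 32. So ||M|| = 32.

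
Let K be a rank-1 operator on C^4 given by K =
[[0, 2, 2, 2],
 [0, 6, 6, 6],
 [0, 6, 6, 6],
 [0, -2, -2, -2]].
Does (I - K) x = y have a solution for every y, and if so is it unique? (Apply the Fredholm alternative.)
(I - K) is invertible (det(I - K) = -9 ≠ 0), so for every y in C^4 the equation (I - K) x = y has a unique solution.

K has rank 1, so it is an outer product K = u v^T: every row of K is a multiple of one row vector. Reading off the entries, u = (1, 3, 3, -1) and v = (0, 2, 2, 2) (row i of K equals u_i·v^T). A rank-one matrix u v^T satisfies K u = u (v·u) and kills the (3)-dimensional subspace v^⊥, so its characteristic polynomial is lambda^3 (lambda - v·u) with v·u = tr K = 10. Hence the eigenvalues of I - K are 1 (multiplicity 3) and 1 - (10) = -9, so det(I - K) = -9. (Direct check: I - K =
[[1, -2, -2, -2],
 [0, -5, -6, -6],
 [0, -6, -5, -6],
 [0, 2, 2, 3]]
has determinant -9.) The finite-dimensional Fredholm alternative says: either (I - K) is invertible, or ker(I - K) ≠ {0} and then range(I - K) = ker((I - K)^*)^⊥, with dim ker(I - K) = dim ker((I - K)^*). Since det(I - K) ≠ 0, 1 is not an eigenvalue of K and ker(I - K) = {0}, so we are in the first case: for every y there is a unique x = (I - K)^(-1) y. Explicitly, by the Sherman–Morrison formula, (I - u v^T)^(-1) = I + u v^T/(1 - v·u), i.e. (I - K)^(-1) = I + K/(-9).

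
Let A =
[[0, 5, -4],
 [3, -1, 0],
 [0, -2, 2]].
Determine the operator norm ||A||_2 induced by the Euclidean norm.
||A||_2 ≈ 7.0462 (= sqrt(largest eigenvalue of A^T A))

||A||_2 = sigma_max(A) = sqrt(lambda_max(A^T A)). Form the symmetric matrix M = A^T A =
[[9, -3, 0],
 [-3, 30, -24],
 [0, -24, 20]].
Its characteristic polynomial (trace, sum of principal 2x2 minors, determinant of M give the coefficients) is
  p(λ) = det(λ I - M) = λ^3 - 59λ^2 + 465λ - 36.
No integer candidate from the rational root theorem (±divisors of 36) is a root, so the roots are irrational. The cubic discriminant is Δ = 338669037 > 0, so there are three distinct real roots. p(0) = -36 and p(1) = 371 have opposite signs, so a root lies in (0, 1); Newton's method refines it to λ ≈ 0.0782. p(9) = 99 and p(10) = -286 have opposite signs, so a root lies in (9, 10); Newton's method refines it to λ ≈ 9.273. p(49) = -1261 and p(50) = 714 have opposite signs, so a root lies in (49, 50); Newton's method refines it to λ ≈ 49.6488. Check (Vieta): the three roots sum to 59, matching tr M = 59.
So the eigenvalues of A^T A are ≈ 0.0782, 9.273, 49.6488 (all ≥ 0, as they must be for A^T A). The largest is λ_max ≈ 49.6488, hence ||A||_2 = sqrt(λ_max) ≈ 7.0462.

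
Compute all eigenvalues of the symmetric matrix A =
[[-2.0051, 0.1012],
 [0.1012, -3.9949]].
sigma(A) ≈ {-4, -2}

A is real symmetric, so its spectrum consists of real eigenvalues. Expanding the characteristic polynomial of the displayed matrix gives
  det(λ I - A) = p(λ) = λ^2 + (6)λ + (8).
Solving p(λ) = 0 yields eigenvalues ≈ -4, -2. (A is shown rounded to 4 decimals, so these recover the underlying integer eigenvalues to within that precision.)
Verification: the trace of A = -6 equals the sum of eigenvalues -6, and det(A) ≈ 7.9999 matches the eigenvalue product 8.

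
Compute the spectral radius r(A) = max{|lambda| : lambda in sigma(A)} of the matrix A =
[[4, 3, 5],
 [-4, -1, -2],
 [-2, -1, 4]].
r(A) ≈ 4.0227

The eigenvalues of A are the roots of its characteristic polynomial. With M = A (coefficients from the trace, the sum of principal 2x2 minors, and det A):
  p(λ) = det(λ I - M) = λ^3 - 7λ^2 + 28λ - 46.
No integer candidate from the rational root theorem (±divisors of 46) is a root, so the roots are irrational. The cubic discriminant is Δ = -7348 < 0, so there is one real root and a complex-conjugate pair. p(2) = -10 and p(3) = 2 have opposite signs, so a root lies in (2, 3); Newton's method refines it to λ ≈ 2.8426. Dividing out (λ - (2.8426)) leaves approximately λ^2 - 4.1574λ + 16.1821. For λ^2 - 4.1574λ + 16.1821 the discriminant is -47.4449. It is negative, so the remaining roots are the complex-conjugate pair λ ≈ 2.0787 ± 3.444i. Their product equals the constant term, so |λ|^2 ≈ 16.1821 and |λ| ≈ 4.0227.
Thus the eigenvalues (to 4 decimals) are 2.8426 (modulus 2.8426); 2.0787 ± 3.444i (modulus 4.0227). The spectral radius is the largest modulus: r(A) ≈ 4.0227. (Cross-check: r(A) ≤ ||A||_2 ≈ 8.3062; equality holds whenever A is normal, though it can also hold for some non-normal A.)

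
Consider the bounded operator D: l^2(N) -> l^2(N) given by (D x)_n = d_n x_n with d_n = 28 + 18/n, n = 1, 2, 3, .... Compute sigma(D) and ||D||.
sigma(D) = {28 + 18/n : n ≥ 1} ∪ {28}; ||D|| = 46

A bounded diagonal operator on l^2 with diagonal entries d_n has spectrum equal to the closure of {d_n : n ≥ 1}: every d_n is an eigenvalue (with eigenvector e_n), so {d_n} ⊂ sigma(D); the spectrum is closed, so its closure is too; and for lambda not in the closure, (D - lambda I) has bounded inverse (the diagonal entries 1/(d_n - lambda) are bounded). For our sequence d_n = 28 + 18/n, n = 1, 2, 3, ...:
  - {d_n} = {28 + 18/n : n ≥ 1}; the only limit point is 28
  - closure = {28 + 18/n : n ≥ 1} ∪ {28}
For the norm: a diagonal operator has ||D|| = sup_n |d_n|. Here d_n = 28 + 18/n is positive and decreasing, so sup_n |d_n| = d_1 = 28 + 18 = 46. So ||D|| = 46.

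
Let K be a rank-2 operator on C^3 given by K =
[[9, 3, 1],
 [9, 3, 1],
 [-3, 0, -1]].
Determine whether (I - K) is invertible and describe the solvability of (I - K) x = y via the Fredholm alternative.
(I - K) is invertible (det(I - K) = -19 ≠ 0), so for every y in C^3 the equation (I - K) x = y has a unique solution.

K has rank 2 and factors as K = U V^T = u1 v1^T + u2 v2^T with u1 = (3, 3, 0), v1 = (2, 1, 0), u2 = (1, 1, -1), v2 = (3, 0, 1) (multiplying out reproduces the displayed K). The nonzero eigenvalues of U V^T coincide with those of the 2 x 2 matrix G = V^T U = [[v1·u1, v1·u2], [v2·u1, v2·u2]] = [[9, 3], [9, 2]], and by the Sylvester determinant identity det(I_3 - U V^T) = det(I_2 - V^T U) = det([[-8, -3], [-9, -1]]) = (-8)(-1) - (-3)(-9) = -19. (Direct check: I - K =
[[-8, -3, -1],
 [-9, -2, -1],
 [3, 0, 2]]
has determinant -19.) The finite-dimensional Fredholm alternative says: either (I - K) is invertible, or ker(I - K) ≠ {0} and then range(I - K) = ker((I - K)^*)^⊥, with dim ker(I - K) = dim ker((I - K)^*). Since det(I - K) ≠ 0, 1 is not an eigenvalue of K and ker(I - K) = {0}, so we are in the first case: for every y there is a unique x = (I - K)^(-1) y. (Explicitly, by the Woodbury identity, (I - U V^T)^(-1) = I + U (I_2 - G)^(-1) V^T.)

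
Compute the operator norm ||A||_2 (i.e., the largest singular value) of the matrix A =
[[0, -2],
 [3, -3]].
||A||_2 = sqrt((22 + sqrt(340))/2) ≈ 4.4966 (= sqrt(largest eigenvalue of A^T A))

||A||_2 = sigma_max(A) = sqrt(lambda_max(A^T A)). Form the symmetric matrix M = A^T A =
[[9, -9],
 [-9, 13]].
Its characteristic polynomial (trace, determinant of M give the coefficients) is
  p(λ) = det(λ I - M) = λ^2 - 22λ + 36.
For λ^2 - 22λ + 36 the discriminant is 340. It is nonnegative but not a perfect square, so the roots are real and irrational: λ = (22 ± sqrt(340))/2 ≈ 20.2195, 1.7805.
So the eigenvalues of A^T A are ≈ 1.7805, 20.2195 (all ≥ 0, as they must be for A^T A). The largest is λ_max = (22 + sqrt(340))/2 ≈ 20.2195, hence ||A||_2 = sqrt(λ_max) = sqrt((22 + sqrt(340))/2) ≈ 4.4966.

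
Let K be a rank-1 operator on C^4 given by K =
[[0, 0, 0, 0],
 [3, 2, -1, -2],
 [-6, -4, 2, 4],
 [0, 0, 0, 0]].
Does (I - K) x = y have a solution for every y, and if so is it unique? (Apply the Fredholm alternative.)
(I - K) is invertible (det(I - K) = -3 ≠ 0), so for every y in C^4 the equation (I - K) x = y has a unique solution.

K has rank 1, so it is an outer product K = u v^T: every row of K is a multiple of one row vector. Reading off the entries, u = (0, -1, 2, 0) and v = (-3, -2, 1, 2) (row i of K equals u_i·v^T). A rank-one matrix u v^T satisfies K u = u (v·u) and kills the (3)-dimensional subspace v^⊥, so its characteristic polynomial is lambda^3 (lambda - v·u) with v·u = tr K = 4. Hence the eigenvalues of I - K are 1 (multiplicity 3) and 1 - (4) = -3, so det(I - K) = -3. (Direct check: I - K =
[[1, 0, 0, 0],
 [-3, -1, 1, 2],
 [6, 4, -1, -4],
 [0, 0, 0, 1]]
has determinant -3.) The finite-dimensional Fredholm alternative says: either (I - K) is invertible, or ker(I - K) ≠ {0} and then range(I - K) = ker((I - K)^*)^⊥, with dim ker(I - K) = dim ker((I - K)^*). Since det(I - K) ≠ 0, 1 is not an eigenvalue of K and ker(I - K) = {0}, so we are in the first case: for every y there is a unique x = (I - K)^(-1) y. Explicitly, by the Sherman–Morrison formula, (I - u v^T)^(-1) = I + u v^T/(1 - v·u), i.e. (I - K)^(-1) = I + K/(-3).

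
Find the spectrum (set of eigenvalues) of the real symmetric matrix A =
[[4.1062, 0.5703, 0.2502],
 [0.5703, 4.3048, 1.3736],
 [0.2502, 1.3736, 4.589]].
sigma(A) ≈ {3, 4, 6}

A is real symmetric, so its spectrum consists of real eigenvalues. Expanding the characteristic polynomial of the displayed matrix gives
  det(λ I - A) = p(λ) = λ^3 + (-13)λ^2 + (54)λ + (-72).
Solving p(λ) = 0 yields eigenvalues ≈ 3, 4, 6. (A is shown rounded to 4 decimals, so these recover the underlying integer eigenvalues to within that precision.)
Verification: the trace of A = 13 equals the sum of eigenvalues 13, and det(A) ≈ 71.9994 matches the eigenvalue product 72.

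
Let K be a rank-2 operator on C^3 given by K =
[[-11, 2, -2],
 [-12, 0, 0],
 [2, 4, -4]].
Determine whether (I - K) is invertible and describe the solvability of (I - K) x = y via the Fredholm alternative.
(I - K) is invertible (det(I - K) = 88 ≠ 0), so for every y in C^3 the equation (I - K) x = y has a unique solution.

K has rank 2 and factors as K = U V^T = u1 v1^T + u2 v2^T with u1 = (-2, -3, 2), v1 = (1, 2, -2), u2 = (-3, -3, 0), v2 = (3, -2, 2) (multiplying out reproduces the displayed K). The nonzero eigenvalues of U V^T coincide with those of the 2 x 2 matrix G = V^T U = [[v1·u1, v1·u2], [v2·u1, v2·u2]] = [[-12, -9], [4, -3]], and by the Sylvester determinant identity det(I_3 - U V^T) = det(I_2 - V^T U) = det([[13, 9], [-4, 4]]) = (13)(4) - (9)(-4) = 88. (Direct check: I - K =
[[12, -2, 2],
 [12, 1, 0],
 [-2, -4, 5]]
has determinant 88.) The finite-dimensional Fredholm alternative says: either (I - K) is invertible, or ker(I - K) ≠ {0} and then range(I - K) = ker((I - K)^*)^⊥, with dim ker(I - K) = dim ker((I - K)^*). Since det(I - K) ≠ 0, 1 is not an eigenvalue of K and ker(I - K) = {0}, so we are in the first case: for every y there is a unique x = (I - K)^(-1) y. (Explicitly, by the Woodbury identity, (I - U V^T)^(-1) = I + U (I_2 - G)^(-1) V^T.)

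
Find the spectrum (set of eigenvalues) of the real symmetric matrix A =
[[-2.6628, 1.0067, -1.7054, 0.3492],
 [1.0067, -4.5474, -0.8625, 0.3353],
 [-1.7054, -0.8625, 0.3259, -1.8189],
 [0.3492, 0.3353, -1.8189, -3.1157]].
sigma(A) ≈ {-5, -4, -3, 2}

A is real symmetric, so its spectrum consists of real eigenvalues. Expanding the characteristic polynomial of the displayed matrix gives
  det(λ I - A) = p(λ) = λ^4 + (10)λ^3 + (23)λ^2 + (-34)λ + (-120.0019).
Solving p(λ) = 0 yields eigenvalues ≈ -5, -4, -3, 2. (A is shown rounded to 4 decimals, so these recover the underlying integer eigenvalues to within that precision.)
Verification: the trace of A = -10 equals the sum of eigenvalues -10, and det(A) ≈ -120.0019 matches the eigenvalue product -120.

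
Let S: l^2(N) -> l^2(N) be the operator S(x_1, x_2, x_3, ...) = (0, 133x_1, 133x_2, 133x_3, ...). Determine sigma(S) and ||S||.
sigma(S) = closed disk {z in C : |z| ≤ 133}; ||S|| = 133

Note S = 133·U where U is the unit right shift (U x)_k = x_{k-1} (with x_0 := 0); so ||S|| = 133||U|| and sigma(S) = 133·sigma(U). ||S x||^2 = sum_{k≥1} |133x_k|^2 = 17689||x||^2, so ||S|| = 133 and sigma(S) ⊂ {|z| ≤ 133}. For any |lambda| < 133, the equation (S - lambda I) x = 0 forces x_1 = 0, then 133x_k = lambda x_{k+1} ⇒ x = 0, so S has no eigenvalues. But (S - lambda I) is not surjective for |lambda| < 133: solving (S - lambda I) x = e_1 would require x_n proportional to (lambda/133)^(-n), which is not in l^2. So every |lambda| < 133 lies in the residual spectrum. The boundary |lambda| = 133 is in the approximate point spectrum (the spectrum is closed). Hence sigma(S) is the closed disk of radius 133.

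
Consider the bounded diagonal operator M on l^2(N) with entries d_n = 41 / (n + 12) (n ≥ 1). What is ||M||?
||M|| = 41/13 (attained at n = 1)

For M diagonal, ||M|| = sup_n |d_n| = sup_n 41/(n + 12). This is positive and strictly decreasing in n, so the supremum is attained at n = 1: d_1 = 41/(1 + 12) = 41/13. Hence ||M|| = 41/13.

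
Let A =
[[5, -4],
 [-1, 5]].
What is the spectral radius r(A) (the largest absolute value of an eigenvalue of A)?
r(A) = 7

The eigenvalues of A are the roots of its characteristic polynomial. With M = A (coefficients from the trace and determinant):
  p(λ) = det(λ I - M) = λ^2 - 10λ + 21.
For λ^2 - 10λ + 21 the discriminant is 16. It is a perfect square (4^2), so the roots are rational: λ = (10 ± 4)/2 = 7, 3.
Thus the eigenvalues (to 4 decimals) are 7 (modulus 7); 3 (modulus 3). The spectral radius is the largest modulus: r(A) = 7. (Cross-check: r(A) ≤ ||A||_2 ≈ 7.7202; equality holds whenever A is normal, though it can also hold for some non-normal A.)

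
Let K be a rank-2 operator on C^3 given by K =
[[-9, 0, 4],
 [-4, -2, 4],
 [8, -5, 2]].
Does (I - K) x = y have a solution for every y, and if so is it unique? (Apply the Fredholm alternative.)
(I - K) is invertible (det(I - K) = -6 ≠ 0), so for every y in C^3 the equation (I - K) x = y has a unique solution.

K has rank 2 and factors as K = U V^T = u1 v1^T + u2 v2^T with u1 = (3, 2, -1), v1 = (-2, -1, 2), u2 = (-1, 0, 2), v2 = (3, -3, 2) (multiplying out reproduces the displayed K). The nonzero eigenvalues of U V^T coincide with those of the 2 x 2 matrix G = V^T U = [[v1·u1, v1·u2], [v2·u1, v2·u2]] = [[-10, 6], [1, 1]], and by the Sylvester determinant identity det(I_3 - U V^T) = det(I_2 - V^T U) = det([[11, -6], [-1, 0]]) = (11)(0) - (-6)(-1) = -6. (Direct check: I - K =
[[10, 0, -4],
 [4, 3, -4],
 [-8, 5, -1]]
has determinant -6.) The finite-dimensional Fredholm alternative says: either (I - K) is invertible, or ker(I - K) ≠ {0} and then range(I - K) = ker((I - K)^*)^⊥, with dim ker(I - K) = dim ker((I - K)^*). Since det(I - K) ≠ 0, 1 is not an eigenvalue of K and ker(I - K) = {0}, so we are in the first case: for every y there is a unique x = (I - K)^(-1) y. (Explicitly, by the Woodbury identity, (I - U V^T)^(-1) = I + U (I_2 - G)^(-1) V^T.)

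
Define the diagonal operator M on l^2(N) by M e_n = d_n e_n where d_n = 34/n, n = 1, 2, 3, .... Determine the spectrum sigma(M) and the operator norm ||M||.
sigma(M) = {34/n : n ≥ 1} ∪ {0}; ||M|| = 34

A bounded diagonal operator on l^2 with diagonal entries d_n has spectrum equal to the closure of {d_n : n ≥ 1}: every d_n is an eigenvalue (with eigenvector e_n), so {d_n} ⊂ sigma(M); the spectrum is closed, so its closure is too; and for lambda not in the closure, (M - lambda I) has bounded inverse (the diagonal entries 1/(d_n - lambda) are bounded). For our sequence d_n = 34/n, n = 1, 2, 3, ...:
  - {d_n} = {34/n : n ≥ 1}; the only limit point is 0
  - closure = {34/n : n ≥ 1} ∪ {0}
For the norm: a diagonal operator has ||M|| = sup_n |d_n|. Here d_n = 34/n is positive and decreasing, so sup_n |d_n| = d_1 = 34. So ||M|| = 34.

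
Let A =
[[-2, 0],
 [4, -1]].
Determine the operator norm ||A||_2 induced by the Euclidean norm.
||A||_2 = sqrt((21 + sqrt(425))/2) ≈ 4.5616 (= sqrt(largest eigenvalue of A^T A))

||A||_2 = sigma_max(A) = sqrt(lambda_max(A^T A)). Form the symmetric matrix M = A^T A =
[[20, -4],
 [-4, 1]].
Its characteristic polynomial (trace, determinant of M give the coefficients) is
  p(λ) = det(λ I - M) = λ^2 - 21λ + 4.
For λ^2 - 21λ + 4 the discriminant is 425. It is nonnegative but not a perfect square, so the roots are real and irrational: λ = (21 ± sqrt(425))/2 ≈ 20.8078, 0.1922.
So the eigenvalues of A^T A are ≈ 0.1922, 20.8078 (all ≥ 0, as they must be for A^T A). The largest is λ_max = (21 + sqrt(425))/2 ≈ 20.8078, hence ||A||_2 = sqrt(λ_max) = sqrt((21 + sqrt(425))/2) ≈ 4.5616.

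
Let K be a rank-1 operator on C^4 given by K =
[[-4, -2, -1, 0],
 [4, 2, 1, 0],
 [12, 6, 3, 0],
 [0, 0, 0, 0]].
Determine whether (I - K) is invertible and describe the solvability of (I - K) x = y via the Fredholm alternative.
(I - K) is singular (det(I - K) = 0, i.e. 1 ∈ sigma(K)). (I - K) x = y is solvable iff y ⊥ ker((I - K)^*) = span{(-4, -2, -1, 0)}, i.e. iff -4y_1 - 2y_2 - y_3 = 0. When solvable, the solutions are x = y + c·(1, -1, -3, 0), c arbitrary (ker(I - K) = span{(1, -1, -3, 0)}, dimension 1).

K has rank 1, so it is an outer product K = u v^T: every row of K is a multiple of one row vector. Reading off the entries, u = (1, -1, -3, 0) and v = (-4, -2, -1, 0) (row i of K equals u_i·v^T). A rank-one matrix u v^T satisfies K u = u (v·u) and kills the (3)-dimensional subspace v^⊥, so its characteristic polynomial is lambda^3 (lambda - v·u) with v·u = tr K = 1. Hence the eigenvalues of I - K are 1 (multiplicity 3) and 1 - (1) = 0, so det(I - K) = 0. (Direct check: I - K =
[[5, 2, 1, 0],
 [-4, -1, -1, 0],
 [-12, -6, -2, 0],
 [0, 0, 0, 1]]
has determinant 0.) So 1 is an eigenvalue of K and (I - K) is not invertible. The finite-dimensional Fredholm alternative says: either (I - K) is invertible, or ker(I - K) ≠ {0} and then range(I - K) = ker((I - K)^*)^⊥, with dim ker(I - K) = dim ker((I - K)^*). We are in the second case, so we need both kernels. Kernel of I - K: (I - K) u = u - u (v·u) = u - u = 0, so ker(I - K) = span{u} = span{(1, -1, -3, 0)} (it is exactly 1-dimensional because rank(I - K) = 3). Kernel of the adjoint: K is real, so (I - K)^* = I - K^T = I - v u^T, and (I - v u^T) v = v - v (u·v) = 0; hence ker((I - K)^*) = span{v} = span{(-4, -2, -1, 0)}. Therefore (I - K) x = y is solvable iff <y, v> = 0, i.e. iff -4y_1 - 2y_2 - y_3 = 0. When this holds, K y = u (v·y) = 0, so (I - K) y = y and x = y is a particular solution; the full solution set is the line x = y + c·u = y + c·(1, -1, -3, 0), c ∈ C.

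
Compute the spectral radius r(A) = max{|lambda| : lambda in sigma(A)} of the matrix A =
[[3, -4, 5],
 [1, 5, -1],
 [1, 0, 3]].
r(A) ≈ 4.8468

The eigenvalues of A are the roots of its characteristic polynomial. With M = A (coefficients from the trace, the sum of principal 2x2 minors, and det A):
  p(λ) = det(λ I - M) = λ^3 - 11λ^2 + 38λ - 36.
No integer candidate from the rational root theorem (±divisors of 36) is a root, so the roots are irrational. The cubic discriminant is Δ = -556 < 0, so there is one real root and a complex-conjugate pair. p(1) = -8 and p(2) = 4 have opposite signs, so a root lies in (1, 2); Newton's method refines it to λ ≈ 1.5325. Dividing out (λ - (1.5325)) leaves approximately λ^2 - 9.4675λ + 23.4911. For λ^2 - 9.4675λ + 23.4911 the discriminant is -4.3307. It is negative, so the remaining roots are the complex-conjugate pair λ ≈ 4.7338 ± 1.0405i. Their product equals the constant term, so |λ|^2 ≈ 23.4911 and |λ| ≈ 4.8468.
Thus the eigenvalues (to 4 decimals) are 1.5325 (modulus 1.5325); 4.7338 ± 1.0405i (modulus 4.8468). The spectral radius is the largest modulus: r(A) ≈ 4.8468. (Cross-check: r(A) ≤ ||A||_2 ≈ 8.25; equality holds whenever A is normal, though it can also hold for some non-normal A.)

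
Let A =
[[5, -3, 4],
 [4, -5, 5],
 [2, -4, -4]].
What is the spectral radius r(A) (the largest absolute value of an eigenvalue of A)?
r(A) ≈ 5.1844

The eigenvalues of A are the roots of its characteristic polynomial. With M = A (coefficients from the trace, the sum of principal 2x2 minors, and det A):
  p(λ) = det(λ I - M) = λ^3 + 4λ^2 - λ - 98.
No integer candidate from the rational root theorem (±divisors of 98) is a root, so the roots are irrational. The cubic discriminant is Δ = -227144 < 0, so there is one real root and a complex-conjugate pair. p(3) = -38 and p(4) = 26 have opposite signs, so a root lies in (3, 4); Newton's method refines it to λ ≈ 3.6461. Dividing out (λ - (3.6461)) leaves approximately λ^2 + 7.6461λ + 26.8782. For λ^2 + 7.6461λ + 26.8782 the discriminant is -49.0503. It is negative, so the remaining roots are the complex-conjugate pair λ ≈ -3.823 ± 3.5018i. Their product equals the constant term, so |λ|^2 ≈ 26.8782 and |λ| ≈ 5.1844.
Thus the eigenvalues (to 4 decimals) are 3.6461 (modulus 3.6461); -3.823 ± 3.5018i (modulus 5.1844). The spectral radius is the largest modulus: r(A) ≈ 5.1844. (Cross-check: r(A) ≤ ||A||_2 ≈ 10.7164; equality holds whenever A is normal, though it can also hold for some non-normal A.)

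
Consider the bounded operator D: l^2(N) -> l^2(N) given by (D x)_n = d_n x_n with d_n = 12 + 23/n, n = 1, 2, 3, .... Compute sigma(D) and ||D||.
sigma(D) = {12 + 23/n : n ≥ 1} ∪ {12}; ||D|| = 35

A bounded diagonal operator on l^2 with diagonal entries d_n has spectrum equal to the closure of {d_n : n ≥ 1}: every d_n is an eigenvalue (with eigenvector e_n), so {d_n} ⊂ sigma(D); the spectrum is closed, so its closure is too; and for lambda not in the closure, (D - lambda I) has bounded inverse (the diagonal entries 1/(d_n - lambda) are bounded). For our sequence d_n = 12 + 23/n, n = 1, 2, 3, ...:
  - {d_n} = {12 + 23/n : n ≥ 1}; the only limit point is 12
  - closure = {12 + 23/n : n ≥ 1} ∪ {12}
For the norm: a diagonal operator has ||D|| = sup_n |d_n|. Here d_n = 12 + 23/n is positive and decreasing, so sup_n |d_n| = d_1 = 12 + 23 = 35. So ||D|| = 35.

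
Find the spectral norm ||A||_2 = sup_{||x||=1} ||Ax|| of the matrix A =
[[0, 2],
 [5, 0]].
||A||_2 = 5 (= sqrt(largest eigenvalue of A^T A))

||A||_2 = sigma_max(A) = sqrt(lambda_max(A^T A)). Form the symmetric matrix M = A^T A =
[[25, 0],
 [0, 4]].
Its characteristic polynomial (trace, determinant of M give the coefficients) is
  p(λ) = det(λ I - M) = λ^2 - 29λ + 100.
For λ^2 - 29λ + 100 the discriminant is 441. It is a perfect square (21^2), so the roots are rational: λ = (29 ± 21)/2 = 25, 4.
So the eigenvalues of A^T A are ≈ 4, 25 (all ≥ 0, as they must be for A^T A). The largest is λ_max = 25, hence ||A||_2 = sqrt(λ_max) = 5.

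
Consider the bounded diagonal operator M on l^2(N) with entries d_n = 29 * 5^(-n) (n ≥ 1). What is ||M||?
||M|| = 29/5 (attained at n = 1)

For M diagonal, ||M|| = sup_n |d_n|. The sequence d_n = 29 * 5^(-n) is positive and strictly decreasing (ratio 5^(-1) < 1), so the supremum is d_1 = 29/5. Hence ||M|| = 29/5.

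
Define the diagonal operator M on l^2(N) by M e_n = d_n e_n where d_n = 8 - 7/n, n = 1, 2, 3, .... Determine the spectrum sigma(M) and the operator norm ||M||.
sigma(M) = {8 - 7/n : n ≥ 1} ∪ {8}; ||M|| = 8

A bounded diagonal operator on l^2 with diagonal entries d_n has spectrum equal to the closure of {d_n : n ≥ 1}: every d_n is an eigenvalue (with eigenvector e_n), so {d_n} ⊂ sigma(M); the spectrum is closed, so its closure is too; and for lambda not in the closure, (M - lambda I) has bounded inverse (the diagonal entries 1/(d_n - lambda) are bounded). For our sequence d_n = 8 - 7/n, n = 1, 2, 3, ...:
  - {d_n} = {8 - 7/n : n ≥ 1}; the only limit point is 8
  - closure = {8 - 7/n : n ≥ 1} ∪ {8}
For the norm: a diagonal operator has ||M|| = sup_n |d_n|. Here d_n = 8 - 7/n increases monotonically from d_1 = 1 toward 8, with all terms in [1, 8); so sup_n |d_n| = 8 (the supremum is the limit, not attained). So ||M|| = 8.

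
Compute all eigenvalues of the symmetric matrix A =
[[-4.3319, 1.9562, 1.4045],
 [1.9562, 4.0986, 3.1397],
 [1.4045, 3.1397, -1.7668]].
sigma(A) ≈ {-5, -3, 6}

A is real symmetric, so its spectrum consists of real eigenvalues. Expanding the characteristic polynomial of the displayed matrix gives
  det(λ I - A) = p(λ) = λ^3 + (2)λ^2 + (-33)λ + (-90).
Solving p(λ) = 0 yields eigenvalues ≈ -5, -3, 6. (A is shown rounded to 4 decimals, so these recover the underlying integer eigenvalues to within that precision.)
Verification: the trace of A = -2 equals the sum of eigenvalues -2, and det(A) ≈ 90.0003 matches the eigenvalue product 90.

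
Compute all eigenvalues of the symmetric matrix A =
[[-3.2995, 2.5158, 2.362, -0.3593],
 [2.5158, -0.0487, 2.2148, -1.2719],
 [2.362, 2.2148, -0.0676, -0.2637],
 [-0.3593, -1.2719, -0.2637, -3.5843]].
sigma(A) ≈ {-5, -4, -2, 4}

A is real symmetric, so its spectrum consists of real eigenvalues. Expanding the characteristic polynomial of the displayed matrix gives
  det(λ I - A) = p(λ) = λ^4 + (7)λ^3 + (-6)λ^2 + (-112.0014)λ + (-160.0036).
Solving p(λ) = 0 yields eigenvalues ≈ -5, -4, -2, 4. (A is shown rounded to 4 decimals, so these recover the underlying integer eigenvalues to within that precision.)
Verification: the trace of A = -7 equals the sum of eigenvalues -7, and det(A) ≈ -160.0036 matches the eigenvalue product -160.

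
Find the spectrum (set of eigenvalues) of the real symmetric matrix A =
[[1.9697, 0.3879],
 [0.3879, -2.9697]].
sigma(A) ≈ {-3, 2}

A is real symmetric, so its spectrum consists of real eigenvalues. Expanding the characteristic polynomial of the displayed matrix gives
  det(λ I - A) = p(λ) = λ^2 + (1)λ + (-6).
Solving p(λ) = 0 yields eigenvalues ≈ -3, 2. (A is shown rounded to 4 decimals, so these recover the underlying integer eigenvalues to within that precision.)
Verification: the trace of A = -1 equals the sum of eigenvalues -1, and det(A) ≈ -5.9999 matches the eigenvalue product -6.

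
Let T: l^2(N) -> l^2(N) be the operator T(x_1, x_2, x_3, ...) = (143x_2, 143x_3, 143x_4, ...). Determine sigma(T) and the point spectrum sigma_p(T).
sigma(T) = closed disk {z in C : |z| ≤ 143}; sigma_p(T) = open disk {z in C : |z| < 143}

Note T = 143·V where V is the unit left shift (V x)_k = x_{k+1}; so sigma(T) = 143·sigma(V) and ||T|| = 143||V||. ||T x||^2 = 20449sum_{k≥2} |x_k|^2 ≤ 20449||x||^2, with equality on {x : x_1 = 0}, so ||T|| = 143. For any lambda with |lambda| < 143, set r = lambda/143 (|r| < 1); the vector x = (1, r, r^2, ...) is in l^2 and satisfies T x = 143(r, r^2, ...) = lambda x, so lambda is an eigenvalue. On the boundary |lambda| = 143 the geometric series diverges, so no l^2 eigenvector exists, but these lambda lie in the approximate point spectrum. Hence sigma(T) is the closed disk of radius 143 and sigma_p(T) is the open disk.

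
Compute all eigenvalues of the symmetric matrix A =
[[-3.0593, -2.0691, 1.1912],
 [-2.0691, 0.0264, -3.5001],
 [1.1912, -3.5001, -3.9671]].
sigma(A) ≈ {-6, -4, 3}

A is real symmetric, so its spectrum consists of real eigenvalues. Expanding the characteristic polynomial of the displayed matrix gives
  det(λ I - A) = p(λ) = λ^3 + (7)λ^2 + (-6)λ + (-71.9988).
Solving p(λ) = 0 yields eigenvalues ≈ -6, -4, 3. (A is shown rounded to 4 decimals, so these recover the underlying integer eigenvalues to within that precision.)
Verification: the trace of A = -7 equals the sum of eigenvalues -7, and det(A) ≈ 71.9988 matches the eigenvalue product 72.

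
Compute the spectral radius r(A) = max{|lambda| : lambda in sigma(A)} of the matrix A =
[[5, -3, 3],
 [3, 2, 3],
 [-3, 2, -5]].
r(A) ≈ 4.3235

The eigenvalues of A are the roots of its characteristic polynomial. With M = A (coefficients from the trace, the sum of principal 2x2 minors, and det A):
  p(λ) = det(λ I - M) = λ^3 - 2λ^2 - 13λ + 62.
No integer candidate from the rational root theorem (±divisors of 62) is a root, so the roots are irrational. The cubic discriminant is Δ = -63324 < 0, so there is one real root and a complex-conjugate pair. p(-5) = -48 and p(-4) = 18 have opposite signs, so a root lies in (-5, -4); Newton's method refines it to λ ≈ -4.3235. Dividing out (λ - (-4.3235)) leaves approximately λ^2 - 6.3235λ + 14.3401. For λ^2 - 6.3235λ + 14.3401 the discriminant is -17.3732. It is negative, so the remaining roots are the complex-conjugate pair λ ≈ 3.1618 ± 2.0841i. Their product equals the constant term, so |λ|^2 ≈ 14.3401 and |λ| ≈ 3.7868.
Thus the eigenvalues (to 4 decimals) are -4.3235 (modulus 4.3235); 3.1618 ± 2.0841i (modulus 3.7868). The spectral radius is the largest modulus: r(A) ≈ 4.3235. (Cross-check: r(A) ≤ ||A||_2 ≈ 9.3572; equality holds whenever A is normal, though it can also hold for some non-normal A.)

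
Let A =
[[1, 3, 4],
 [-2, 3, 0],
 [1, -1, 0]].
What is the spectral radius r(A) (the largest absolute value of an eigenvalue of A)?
r(A) ≈ 2.7276

The eigenvalues of A are the roots of its characteristic polynomial. With M = A (coefficients from the trace, the sum of principal 2x2 minors, and det A):
  p(λ) = det(λ I - M) = λ^3 - 4λ^2 + 5λ + 4.
No integer candidate from the rational root theorem (±divisors of 4) is a root, so the roots are irrational. The cubic discriminant is Δ = -948 < 0, so there is one real root and a complex-conjugate pair. p(-1) = -6 and p(0) = 4 have opposite signs, so a root lies in (-1, 0); Newton's method refines it to λ ≈ -0.5377. Dividing out (λ - (-0.5377)) leaves approximately λ^2 - 4.5377λ + 7.4397. For λ^2 - 4.5377λ + 7.4397 the discriminant is -9.1685. It is negative, so the remaining roots are the complex-conjugate pair λ ≈ 2.2688 ± 1.514i. Their product equals the constant term, so |λ|^2 ≈ 7.4397 and |λ| ≈ 2.7276.
Thus the eigenvalues (to 4 decimals) are -0.5377 (modulus 0.5377); 2.2688 ± 1.514i (modulus 2.7276). The spectral radius is the largest modulus: r(A) ≈ 2.7276. (Cross-check: r(A) ≤ ||A||_2 ≈ 5.4405; equality holds whenever A is normal, though it can also hold for some non-normal A.)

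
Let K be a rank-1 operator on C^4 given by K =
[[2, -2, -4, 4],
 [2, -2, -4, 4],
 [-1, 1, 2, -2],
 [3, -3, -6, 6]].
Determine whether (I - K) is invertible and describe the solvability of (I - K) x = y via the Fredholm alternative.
(I - K) is invertible (det(I - K) = -7 ≠ 0), so for every y in C^4 the equation (I - K) x = y has a unique solution.

K has rank 1, so it is an outer product K = u v^T: every row of K is a multiple of one row vector. Reading off the entries, u = (2, 2, -1, 3) and v = (1, -1, -2, 2) (row i of K equals u_i·v^T). A rank-one matrix u v^T satisfies K u = u (v·u) and kills the (3)-dimensional subspace v^⊥, so its characteristic polynomial is lambda^3 (lambda - v·u) with v·u = tr K = 8. Hence the eigenvalues of I - K are 1 (multiplicity 3) and 1 - (8) = -7, so det(I - K) = -7. (Direct check: I - K =
[[-1, 2, 4, -4],
 [-2, 3, 4, -4],
 [1, -1, -1, 2],
 [-3, 3, 6, -5]]
has determinant -7.) The finite-dimensional Fredholm alternative says: either (I - K) is invertible, or ker(I - K) ≠ {0} and then range(I - K) = ker((I - K)^*)^⊥, with dim ker(I - K) = dim ker((I - K)^*). Since det(I - K) ≠ 0, 1 is not an eigenvalue of K and ker(I - K) = {0}, so we are in the first case: for every y there is a unique x = (I - K)^(-1) y. Explicitly, by the Sherman–Morrison formula, (I - u v^T)^(-1) = I + u v^T/(1 - v·u), i.e. (I - K)^(-1) = I + K/(-7).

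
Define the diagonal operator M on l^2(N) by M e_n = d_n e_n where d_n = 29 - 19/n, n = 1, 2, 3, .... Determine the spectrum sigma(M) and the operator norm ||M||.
sigma(M) = {29 - 19/n : n ≥ 1} ∪ {29}; ||M|| = 29

A bounded diagonal operator on l^2 with diagonal entries d_n has spectrum equal to the closure of {d_n : n ≥ 1}: every d_n is an eigenvalue (with eigenvector e_n), so {d_n} ⊂ sigma(M); the spectrum is closed, so its closure is too; and for lambda not in the closure, (M - lambda I) has bounded inverse (the diagonal entries 1/(d_n - lambda) are bounded). For our sequence d_n = 29 - 19/n, n = 1, 2, 3, ...:
  - {d_n} = {29 - 19/n : n ≥ 1}; the only limit point is 29
  - closure = {29 - 19/n : n ≥ 1} ∪ {29}
For the norm: a diagonal operator has ||M|| = sup_n |d_n|. Here d_n = 29 - 19/n increases monotonically from d_1 = 10 toward 29, with all terms in [10, 29); so sup_n |d_n| = 29 (the supremum is the limit, not attained). So ||M|| = 29.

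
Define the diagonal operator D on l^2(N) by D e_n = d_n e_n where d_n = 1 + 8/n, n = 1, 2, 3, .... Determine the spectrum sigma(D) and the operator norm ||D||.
sigma(D) = {1 + 8/n : n ≥ 1} ∪ {1}; ||D|| = 9

A bounded diagonal operator on l^2 with diagonal entries d_n has spectrum equal to the closure of {d_n : n ≥ 1}: every d_n is an eigenvalue (with eigenvector e_n), so {d_n} ⊂ sigma(D); the spectrum is closed, so its closure is too; and for lambda not in the closure, (D - lambda I) has bounded inverse (the diagonal entries 1/(d_n - lambda) are bounded). For our sequence d_n = 1 + 8/n, n = 1, 2, 3, ...:
  - {d_n} = {1 + 8/n : n ≥ 1}; the only limit point is 1
  - closure = {1 + 8/n : n ≥ 1} ∪ {1}
For the norm: a diagonal operator has ||D|| = sup_n |d_n|. Here d_n = 1 + 8/n is positive and decreasing, so sup_n |d_n| = d_1 = 1 + 8 = 9. So ||D|| = 9.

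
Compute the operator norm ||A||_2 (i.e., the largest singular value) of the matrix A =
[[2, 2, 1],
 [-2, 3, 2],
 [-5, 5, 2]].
||A||_2 ≈ 8.3738 (= sqrt(largest eigenvalue of A^T A))

||A||_2 = sigma_max(A) = sqrt(lambda_max(A^T A)). Form the symmetric matrix M = A^T A =
[[33, -27, -12],
 [-27, 38, 18],
 [-12, 18, 9]].
Its characteristic polynomial (trace, sum of principal 2x2 minors, determinant of M give the coefficients) is
  p(λ) = det(λ I - M) = λ^3 - 80λ^2 + 696λ - 225.
No integer candidate from the rational root theorem (±divisors of 225) is a root, so the roots are irrational. The cubic discriminant is Δ = 1514985381 > 0, so there are three distinct real roots. p(0) = -225 and p(1) = 392 have opposite signs, so a root lies in (0, 1); Newton's method refines it to λ ≈ 0.3362. p(9) = 288 and p(10) = -265 have opposite signs, so a root lies in (9, 10); Newton's method refines it to λ ≈ 9.5439. p(70) = -505 and p(71) = 3822 have opposite signs, so a root lies in (70, 71); Newton's method refines it to λ ≈ 70.1199. Check (Vieta): the three roots sum to 80, matching tr M = 80.
So the eigenvalues of A^T A are ≈ 0.3362, 9.5439, 70.1199 (all ≥ 0, as they must be for A^T A). The largest is λ_max ≈ 70.1199, hence ||A||_2 = sqrt(λ_max) ≈ 8.3738.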